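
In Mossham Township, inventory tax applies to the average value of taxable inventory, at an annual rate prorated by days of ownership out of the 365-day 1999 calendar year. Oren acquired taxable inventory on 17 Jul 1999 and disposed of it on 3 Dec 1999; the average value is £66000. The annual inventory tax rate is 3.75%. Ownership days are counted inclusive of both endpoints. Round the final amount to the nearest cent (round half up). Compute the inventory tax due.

£949.32

Days held (17 Jul – 3 Dec 1999): 140 out of 365
Tax = £66000 × 3.75% × 140/365 = £949.3151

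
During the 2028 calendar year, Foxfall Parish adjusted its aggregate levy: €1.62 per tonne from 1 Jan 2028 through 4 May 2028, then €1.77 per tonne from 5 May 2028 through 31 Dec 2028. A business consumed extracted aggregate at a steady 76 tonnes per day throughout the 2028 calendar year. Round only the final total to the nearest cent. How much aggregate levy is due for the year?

1 Jan – 4 May 2028: 125 days × 76 tonnes/day = 9,500 tonnes at €1.62/tonne → €15,390.00
5 May – 31 Dec 2028: 241 days × 76 tonnes/day = 18,316 tonnes at €1.77/tonne → €32,419.32

€47,809.32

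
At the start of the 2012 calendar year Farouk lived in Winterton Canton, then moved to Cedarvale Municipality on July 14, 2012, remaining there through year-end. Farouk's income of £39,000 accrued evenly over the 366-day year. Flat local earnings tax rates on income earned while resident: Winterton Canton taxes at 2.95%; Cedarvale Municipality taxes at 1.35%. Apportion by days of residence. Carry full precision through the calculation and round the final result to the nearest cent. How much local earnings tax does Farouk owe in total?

£858.96

Winterton Canton, January 1 – July 13, 2012: 195 days → £39,000 × 2.95% × 195/366 = £612.9713
Cedarvale Municipality, July 14 – December 31, 2012: 171 days → £39,000 × 1.35% × 171/366 = £245.9877
Total = £858.9590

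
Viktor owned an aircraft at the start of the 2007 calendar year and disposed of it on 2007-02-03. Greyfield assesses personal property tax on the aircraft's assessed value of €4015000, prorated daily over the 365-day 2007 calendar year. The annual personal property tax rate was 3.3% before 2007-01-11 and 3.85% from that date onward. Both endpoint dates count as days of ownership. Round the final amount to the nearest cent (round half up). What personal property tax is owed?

€13794.00

2007-01-01 to 2007-01-10: 10 days at 3.3% → €4015000 × 3.3% × 10/365 = €3630.0000
2007-01-11 to 2007-02-03: 24 days at 3.85% → €4015000 × 3.85% × 24/365 = €10164.0000
Total = €13794.0000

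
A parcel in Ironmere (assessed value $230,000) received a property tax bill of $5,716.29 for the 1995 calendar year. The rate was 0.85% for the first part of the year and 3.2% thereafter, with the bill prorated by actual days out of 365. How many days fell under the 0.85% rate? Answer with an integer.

Let d = days at the first rate; then 365 − d days at the second rate.
$230,000 × [0.85%·d + 3.2%·(365−d)] / 365 = $5,716.29
Solving gives d = 111, so the new rate took effect on 22 April 1995.

111 days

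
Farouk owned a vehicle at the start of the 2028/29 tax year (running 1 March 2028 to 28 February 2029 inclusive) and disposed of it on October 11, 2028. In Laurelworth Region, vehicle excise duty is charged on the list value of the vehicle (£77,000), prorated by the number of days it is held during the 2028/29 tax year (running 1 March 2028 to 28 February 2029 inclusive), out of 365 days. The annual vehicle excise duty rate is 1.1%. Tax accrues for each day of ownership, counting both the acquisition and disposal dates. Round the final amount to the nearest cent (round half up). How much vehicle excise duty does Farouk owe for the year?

Days held (March 1 – October 11, 2028): 225 out of 365
Tax = £77,000 × 1.1% × 225/365 = £522.1233

£522.12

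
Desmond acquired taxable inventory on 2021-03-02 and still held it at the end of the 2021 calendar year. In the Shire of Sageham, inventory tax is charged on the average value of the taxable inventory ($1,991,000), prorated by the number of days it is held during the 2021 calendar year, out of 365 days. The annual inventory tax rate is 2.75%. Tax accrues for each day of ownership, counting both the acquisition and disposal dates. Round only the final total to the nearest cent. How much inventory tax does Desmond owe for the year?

Days held (2021-03-02 to 2021-12-31): 305 out of 365
Tax = $1,991,000 × 2.75% × 305/365 = $45,752.0890

$45,752.09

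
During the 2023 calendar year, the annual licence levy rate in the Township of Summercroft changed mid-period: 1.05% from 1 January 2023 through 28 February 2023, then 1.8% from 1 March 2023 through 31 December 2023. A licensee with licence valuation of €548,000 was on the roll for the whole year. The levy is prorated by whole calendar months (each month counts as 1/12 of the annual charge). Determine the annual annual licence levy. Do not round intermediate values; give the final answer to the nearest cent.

€9,179.00

1 January – 28 February 2023: 2 months at 1.05% → €548,000 × 1.05% × 2/12 = €959.0000
1 March – 31 December 2023: 10 months at 1.8% → €548,000 × 1.8% × 10/12 = €8,220.0000
Total = €9,179.0000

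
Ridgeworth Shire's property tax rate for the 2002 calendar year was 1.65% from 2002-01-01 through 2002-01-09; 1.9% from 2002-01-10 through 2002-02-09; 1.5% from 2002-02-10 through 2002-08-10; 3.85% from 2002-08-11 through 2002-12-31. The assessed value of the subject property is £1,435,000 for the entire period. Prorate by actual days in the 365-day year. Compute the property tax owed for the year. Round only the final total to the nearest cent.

£35,277.41

2002-01-01 to 2002-01-09: 9 days at 1.65% → £1,435,000 × 1.65% × 9/365 = £583.8288
2002-01-10 to 2002-02-09: 31 days at 1.9% → £1,435,000 × 1.9% × 31/365 = £2,315.6575
2002-02-10 to 2002-08-10: 182 days at 1.5% → £1,435,000 × 1.5% × 182/365 = £10,733.0137
2002-08-11 to 2002-12-31: 143 days at 3.85% → £1,435,000 × 3.85% × 143/365 = £21,644.9110
Total = £35,277.4110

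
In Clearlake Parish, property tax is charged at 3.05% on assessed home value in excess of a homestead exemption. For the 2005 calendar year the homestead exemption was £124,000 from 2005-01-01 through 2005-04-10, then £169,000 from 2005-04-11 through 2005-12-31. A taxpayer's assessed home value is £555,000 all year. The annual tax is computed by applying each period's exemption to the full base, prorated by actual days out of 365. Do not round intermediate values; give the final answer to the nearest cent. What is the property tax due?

2005-01-01 to 2005-04-10: 100 days, exemption £124,000 → (£555,000 − £124,000) × 3.05% × 100/365 = £3,601.5068
2005-04-11 to 2005-12-31: 265 days, exemption £169,000 → (£555,000 − £169,000) × 3.05% × 265/365 = £8,547.5205
Total = £12,149.0274

£12,149.03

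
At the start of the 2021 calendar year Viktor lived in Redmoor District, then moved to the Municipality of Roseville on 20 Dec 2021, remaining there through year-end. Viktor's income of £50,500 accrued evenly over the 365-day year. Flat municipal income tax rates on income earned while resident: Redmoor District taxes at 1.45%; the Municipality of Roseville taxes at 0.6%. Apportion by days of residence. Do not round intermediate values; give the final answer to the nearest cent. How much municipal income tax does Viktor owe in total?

£718.14

Redmoor District, 1 Jan – 19 Dec 2021: 353 days → £50,500 × 1.45% × 353/365 = £708.1760
The Municipality of Roseville, 20 Dec – 31 Dec 2021: 12 days → £50,500 × 0.6% × 12/365 = £9.9616
Total = £718.1377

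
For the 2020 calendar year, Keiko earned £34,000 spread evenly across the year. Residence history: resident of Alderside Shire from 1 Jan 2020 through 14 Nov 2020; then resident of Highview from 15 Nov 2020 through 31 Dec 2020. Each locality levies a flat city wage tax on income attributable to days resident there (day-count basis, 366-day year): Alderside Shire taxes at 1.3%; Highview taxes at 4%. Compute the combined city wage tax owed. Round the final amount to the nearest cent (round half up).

Alderside Shire, 1 Jan – 14 Nov 2020: 319 days → £34,000 × 1.3% × 319/366 = £385.2404
Highview, 15 Nov – 31 Dec 2020: 47 days → £34,000 × 4% × 47/366 = £174.6448
Total = £559.8852

£559.89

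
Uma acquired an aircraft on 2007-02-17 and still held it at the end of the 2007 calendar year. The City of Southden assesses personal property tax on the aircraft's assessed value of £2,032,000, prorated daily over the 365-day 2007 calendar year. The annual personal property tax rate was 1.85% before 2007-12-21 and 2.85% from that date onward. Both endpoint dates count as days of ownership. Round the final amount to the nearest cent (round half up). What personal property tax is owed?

£33,363.77

2007-02-17 to 2007-12-20: 307 days at 1.85% → £2,032,000 × 1.85% × 307/365 = £31,618.4767
2007-12-21 to 2007-12-31: 11 days at 2.85% → £2,032,000 × 2.85% × 11/365 = £1,745.2932
Total = £33,363.7699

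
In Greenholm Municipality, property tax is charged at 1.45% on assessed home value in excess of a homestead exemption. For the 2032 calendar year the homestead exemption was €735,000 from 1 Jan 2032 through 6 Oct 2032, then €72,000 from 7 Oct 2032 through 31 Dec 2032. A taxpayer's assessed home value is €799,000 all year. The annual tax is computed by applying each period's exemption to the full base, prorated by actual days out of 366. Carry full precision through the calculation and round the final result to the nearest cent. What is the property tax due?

1 Jan – 6 Oct 2032: 280 days, exemption €735,000 → (€799,000 − €735,000) × 1.45% × 280/366 = €709.9454
7 Oct – 31 Dec 2032: 86 days, exemption €72,000 → (€799,000 − €72,000) × 1.45% × 86/366 = €2,476.9645
Total = €3,186.9098

€3,186.91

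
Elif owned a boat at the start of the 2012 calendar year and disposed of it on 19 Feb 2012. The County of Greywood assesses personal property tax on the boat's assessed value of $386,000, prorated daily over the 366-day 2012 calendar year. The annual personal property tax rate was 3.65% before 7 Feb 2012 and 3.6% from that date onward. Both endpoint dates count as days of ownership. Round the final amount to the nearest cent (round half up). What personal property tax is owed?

$1,917.87

1 Jan – 6 Feb 2012: 37 days at 3.65% → $386,000 × 3.65% × 37/366 = $1,424.2978
7 Feb – 19 Feb 2012: 13 days at 3.6% → $386,000 × 3.6% × 13/366 = $493.5738
Total = $1,917.8716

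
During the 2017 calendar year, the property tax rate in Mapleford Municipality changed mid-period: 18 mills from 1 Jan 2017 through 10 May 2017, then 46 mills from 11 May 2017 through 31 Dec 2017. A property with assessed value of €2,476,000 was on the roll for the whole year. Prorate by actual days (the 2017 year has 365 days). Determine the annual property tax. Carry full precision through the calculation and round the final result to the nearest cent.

1 Jan – 10 May 2017: 130 days at 18 mills → €2,476,000 × 1.8% × 130/365 = €15,873.5342
11 May – 31 Dec 2017: 235 days at 46 mills → €2,476,000 × 4.6% × 235/365 = €73,330.3014
Total = €89,203.8356

€89,203.84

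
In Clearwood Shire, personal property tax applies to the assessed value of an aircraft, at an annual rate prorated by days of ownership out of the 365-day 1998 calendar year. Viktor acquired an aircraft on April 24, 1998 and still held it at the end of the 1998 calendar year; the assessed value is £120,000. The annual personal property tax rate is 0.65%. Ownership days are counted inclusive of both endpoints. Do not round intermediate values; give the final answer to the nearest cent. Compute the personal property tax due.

Days held (April 24 – December 31, 1998): 252 out of 365
Tax = £120,000 × 0.65% × 252/365 = £538.5205

£538.52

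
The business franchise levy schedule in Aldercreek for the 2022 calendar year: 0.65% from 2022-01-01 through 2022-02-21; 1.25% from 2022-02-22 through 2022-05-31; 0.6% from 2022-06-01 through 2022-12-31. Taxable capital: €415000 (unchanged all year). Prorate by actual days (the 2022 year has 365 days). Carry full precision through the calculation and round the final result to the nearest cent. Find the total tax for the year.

2022-01-01 to 2022-02-21: 52 days at 0.65% → €415000 × 0.65% × 52/365 = €384.3014
2022-02-22 to 2022-05-31: 99 days at 1.25% → €415000 × 1.25% × 99/365 = €1407.0205
2022-06-01 to 2022-12-31: 214 days at 0.6% → €415000 × 0.6% × 214/365 = €1459.8904
Total = €3251.2123

€3251.21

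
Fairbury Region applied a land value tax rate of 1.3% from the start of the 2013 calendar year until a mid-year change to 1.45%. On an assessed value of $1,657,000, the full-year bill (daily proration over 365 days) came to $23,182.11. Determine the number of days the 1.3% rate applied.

Let d = days at the first rate; then 365 − d days at the second rate.
$1,657,000 × [1.3%·d + 1.45%·(365−d)] / 365 = $23,182.11
Solving gives d = 124, so the new rate took effect on May 5, 2013.

124 days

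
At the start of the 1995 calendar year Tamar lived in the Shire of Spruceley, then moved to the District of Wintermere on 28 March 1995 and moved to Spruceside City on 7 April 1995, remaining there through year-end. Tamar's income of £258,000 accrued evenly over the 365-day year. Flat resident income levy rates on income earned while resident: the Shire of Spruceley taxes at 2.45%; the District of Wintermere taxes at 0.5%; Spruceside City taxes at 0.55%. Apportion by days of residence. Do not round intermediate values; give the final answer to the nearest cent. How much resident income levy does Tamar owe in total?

The Shire of Spruceley, 1 January – 27 March 1995: 86 days → £258,000 × 2.45% × 86/365 = £1,489.3315
The District of Wintermere, 28 March – 6 April 1995: 10 days → £258,000 × 0.5% × 10/365 = £35.3425
Spruceside City, 7 April – 31 December 1995: 269 days → £258,000 × 0.55% × 269/365 = £1,045.7836
Total = £2,570.4575

£2,570.46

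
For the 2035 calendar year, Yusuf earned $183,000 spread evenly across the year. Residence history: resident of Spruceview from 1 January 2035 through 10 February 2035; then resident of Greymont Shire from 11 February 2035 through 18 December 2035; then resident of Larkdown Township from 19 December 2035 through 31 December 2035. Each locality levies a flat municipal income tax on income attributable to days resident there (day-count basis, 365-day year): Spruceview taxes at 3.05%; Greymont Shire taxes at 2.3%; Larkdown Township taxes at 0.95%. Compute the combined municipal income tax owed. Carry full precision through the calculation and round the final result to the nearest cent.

$4,275.18

Spruceview, 1 January – 10 February 2035: 41 days → $183,000 × 3.05% × 41/365 = $626.9630
Greymont Shire, 11 February – 18 December 2035: 311 days → $183,000 × 2.3% × 311/365 = $3,586.2986
Larkdown Township, 19 December – 31 December 2035: 13 days → $183,000 × 0.95% × 13/365 = $61.9192
Total = $4,275.1808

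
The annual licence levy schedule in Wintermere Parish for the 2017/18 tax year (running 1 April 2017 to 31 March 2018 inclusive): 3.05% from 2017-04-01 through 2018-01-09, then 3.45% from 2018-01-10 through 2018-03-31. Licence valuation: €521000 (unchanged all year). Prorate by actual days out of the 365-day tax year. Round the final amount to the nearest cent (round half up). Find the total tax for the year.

€16352.98

2017-04-01 to 2018-01-09: 284 days at 3.05% → €521000 × 3.05% × 284/365 = €12364.1151
2018-01-10 to 2018-03-31: 81 days at 3.45% → €521000 × 3.45% × 81/365 = €3988.8616
Total = €16352.9767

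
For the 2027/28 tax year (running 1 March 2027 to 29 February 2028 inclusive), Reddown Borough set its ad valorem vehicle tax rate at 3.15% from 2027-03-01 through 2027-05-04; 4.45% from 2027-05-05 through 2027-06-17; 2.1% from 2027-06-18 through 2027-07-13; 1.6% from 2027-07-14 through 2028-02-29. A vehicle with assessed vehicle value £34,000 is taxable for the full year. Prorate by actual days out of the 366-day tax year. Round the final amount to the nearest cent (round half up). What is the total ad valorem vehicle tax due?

£766.16

2027-03-01 to 2027-05-04: 65 days at 3.15% → £34,000 × 3.15% × 65/366 = £190.2049
2027-05-05 to 2027-06-17: 44 days at 4.45% → £34,000 × 4.45% × 44/366 = £181.8907
2027-06-18 to 2027-07-13: 26 days at 2.1% → £34,000 × 2.1% × 26/366 = £50.7213
2027-07-14 to 2028-02-29: 231 days at 1.6% → £34,000 × 1.6% × 231/366 = £343.3443
Total = £766.1612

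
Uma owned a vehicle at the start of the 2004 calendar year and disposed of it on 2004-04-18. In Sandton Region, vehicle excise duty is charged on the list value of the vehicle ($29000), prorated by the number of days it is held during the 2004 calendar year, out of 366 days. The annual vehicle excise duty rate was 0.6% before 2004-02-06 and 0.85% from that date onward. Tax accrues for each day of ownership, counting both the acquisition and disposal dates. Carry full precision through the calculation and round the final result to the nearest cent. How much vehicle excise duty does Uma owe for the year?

$66.28

2004-01-01 to 2004-02-05: 36 days at 0.6% → $29000 × 0.6% × 36/366 = $17.1148
2004-02-06 to 2004-04-18: 73 days at 0.85% → $29000 × 0.85% × 73/366 = $49.1653
Total = $66.2801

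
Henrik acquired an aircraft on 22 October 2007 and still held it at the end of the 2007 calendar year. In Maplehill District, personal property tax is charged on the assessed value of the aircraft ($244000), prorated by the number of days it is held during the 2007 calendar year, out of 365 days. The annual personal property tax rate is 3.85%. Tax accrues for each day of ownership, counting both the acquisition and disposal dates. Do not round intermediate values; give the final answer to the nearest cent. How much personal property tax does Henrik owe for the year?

Days held (22 October – 31 December 2007): 71 out of 365
Tax = $244000 × 3.85% × 71/365 = $1827.3260

$1827.33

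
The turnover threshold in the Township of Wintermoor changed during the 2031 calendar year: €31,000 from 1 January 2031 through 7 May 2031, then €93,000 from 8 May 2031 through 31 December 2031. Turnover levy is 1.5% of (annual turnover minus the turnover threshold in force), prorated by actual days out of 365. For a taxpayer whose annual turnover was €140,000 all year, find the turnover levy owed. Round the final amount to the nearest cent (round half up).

1 January – 7 May 2031: 127 days, exemption €31,000 → (€140,000 − €31,000) × 1.5% × 127/365 = €568.8904
8 May – 31 December 2031: 238 days, exemption €93,000 → (€140,000 − €93,000) × 1.5% × 238/365 = €459.6986
Total = €1,028.5890

€1,028.59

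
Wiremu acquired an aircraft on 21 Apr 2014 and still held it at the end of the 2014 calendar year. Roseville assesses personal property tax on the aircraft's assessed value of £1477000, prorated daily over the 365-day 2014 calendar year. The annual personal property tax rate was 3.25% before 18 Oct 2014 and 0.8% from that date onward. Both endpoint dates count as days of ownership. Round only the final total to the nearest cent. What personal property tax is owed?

£26100.41

21 Apr – 17 Oct 2014: 180 days at 3.25% → £1477000 × 3.25% × 180/365 = £23672.4658
18 Oct – 31 Dec 2014: 75 days at 0.8% → £1477000 × 0.8% × 75/365 = £2427.9452
Total = £26100.4110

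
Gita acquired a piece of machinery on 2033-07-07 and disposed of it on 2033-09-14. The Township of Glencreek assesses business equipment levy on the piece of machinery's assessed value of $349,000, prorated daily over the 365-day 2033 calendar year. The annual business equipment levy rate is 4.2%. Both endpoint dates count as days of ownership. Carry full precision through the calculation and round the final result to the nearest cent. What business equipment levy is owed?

Days held (2033-07-07 to 2033-09-14): 70 out of 365
Tax = $349,000 × 4.2% × 70/365 = $2,811.1233

$2,811.12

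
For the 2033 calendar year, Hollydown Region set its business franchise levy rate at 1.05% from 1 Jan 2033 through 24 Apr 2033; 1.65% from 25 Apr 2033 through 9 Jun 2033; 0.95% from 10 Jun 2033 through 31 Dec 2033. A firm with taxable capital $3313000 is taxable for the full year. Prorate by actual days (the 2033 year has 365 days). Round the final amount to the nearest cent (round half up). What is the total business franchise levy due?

1 Jan – 24 Apr 2033: 114 days at 1.05% → $3313000 × 1.05% × 114/365 = $10864.8247
25 Apr – 9 Jun 2033: 46 days at 1.65% → $3313000 × 1.65% × 46/365 = $6889.2247
10 Jun – 31 Dec 2033: 205 days at 0.95% → $3313000 × 0.95% × 205/365 = $17676.8973
Total = $35430.9466

$35430.95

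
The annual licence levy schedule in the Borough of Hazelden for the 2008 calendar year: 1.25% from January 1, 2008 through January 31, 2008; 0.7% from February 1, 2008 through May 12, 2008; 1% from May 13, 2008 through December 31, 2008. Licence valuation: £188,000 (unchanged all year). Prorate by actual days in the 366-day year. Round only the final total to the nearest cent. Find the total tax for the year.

£1,762.63

January 1 – January 31, 2008: 31 days at 1.25% → £188,000 × 1.25% × 31/366 = £199.0437
February 1 – May 12, 2008: 102 days at 0.7% → £188,000 × 0.7% × 102/366 = £366.7541
May 13 – December 31, 2008: 233 days at 1% → £188,000 × 1% × 233/366 = £1,196.8306
Total = £1,762.6284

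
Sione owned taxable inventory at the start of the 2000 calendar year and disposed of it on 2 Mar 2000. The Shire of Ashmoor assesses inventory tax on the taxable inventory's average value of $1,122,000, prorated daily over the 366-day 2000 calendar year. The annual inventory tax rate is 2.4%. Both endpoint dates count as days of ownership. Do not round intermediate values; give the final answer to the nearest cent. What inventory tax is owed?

Days held (1 Jan – 2 Mar 2000): 62 out of 366
Tax = $1,122,000 × 2.4% × 62/366 = $4,561.5738

$4,561.57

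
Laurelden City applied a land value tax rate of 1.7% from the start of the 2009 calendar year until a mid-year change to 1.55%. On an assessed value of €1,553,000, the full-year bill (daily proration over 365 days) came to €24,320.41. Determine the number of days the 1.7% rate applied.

39 days

Let d = days at the first rate; then 365 − d days at the second rate.
€1,553,000 × [1.7%·d + 1.55%·(365−d)] / 365 = €24,320.41
Solving gives d = 39, so the new rate took effect on 9 Feb 2009.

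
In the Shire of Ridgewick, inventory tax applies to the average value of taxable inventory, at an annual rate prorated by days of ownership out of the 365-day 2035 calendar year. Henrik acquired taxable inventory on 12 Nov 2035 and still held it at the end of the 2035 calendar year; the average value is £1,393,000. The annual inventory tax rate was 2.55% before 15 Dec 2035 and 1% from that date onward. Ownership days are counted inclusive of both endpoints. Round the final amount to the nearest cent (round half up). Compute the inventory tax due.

12 Nov – 14 Dec 2035: 33 days at 2.55% → £1,393,000 × 2.55% × 33/365 = £3,211.5329
15 Dec – 31 Dec 2035: 17 days at 1% → £1,393,000 × 1% × 17/365 = £648.7945
Total = £3,860.3274

£3,860.33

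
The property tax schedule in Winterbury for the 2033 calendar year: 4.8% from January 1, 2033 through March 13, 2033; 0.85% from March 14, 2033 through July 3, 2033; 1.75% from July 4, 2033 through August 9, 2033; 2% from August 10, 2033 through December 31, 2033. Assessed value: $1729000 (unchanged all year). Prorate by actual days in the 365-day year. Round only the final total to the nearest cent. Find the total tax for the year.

$37590.35

January 1 – March 13, 2033: 72 days at 4.8% → $1729000 × 4.8% × 72/365 = $16371.0247
March 14 – July 3, 2033: 112 days at 0.85% → $1729000 × 0.85% × 112/365 = $4509.6110
July 4 – August 9, 2033: 37 days at 1.75% → $1729000 × 1.75% × 37/365 = $3067.1986
August 10 – December 31, 2033: 144 days at 2% → $1729000 × 2% × 144/365 = $13642.5205
Total = $37590.3548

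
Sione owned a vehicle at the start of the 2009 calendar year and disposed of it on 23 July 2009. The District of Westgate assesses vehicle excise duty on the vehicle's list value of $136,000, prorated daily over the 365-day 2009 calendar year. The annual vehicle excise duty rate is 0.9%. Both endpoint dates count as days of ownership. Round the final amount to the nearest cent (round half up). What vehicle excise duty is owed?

Days held (1 January – 23 July 2009): 204 out of 365
Tax = $136,000 × 0.9% × 204/365 = $684.0986

$684.10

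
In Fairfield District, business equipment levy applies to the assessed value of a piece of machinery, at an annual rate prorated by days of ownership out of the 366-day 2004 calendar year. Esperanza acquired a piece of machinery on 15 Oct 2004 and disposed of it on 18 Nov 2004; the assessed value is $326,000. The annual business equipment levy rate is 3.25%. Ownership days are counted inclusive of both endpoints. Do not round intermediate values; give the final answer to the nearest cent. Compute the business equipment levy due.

$1,013.18

Days held (15 Oct – 18 Nov 2004): 35 out of 366
Tax = $326,000 × 3.25% × 35/366 = $1,013.1831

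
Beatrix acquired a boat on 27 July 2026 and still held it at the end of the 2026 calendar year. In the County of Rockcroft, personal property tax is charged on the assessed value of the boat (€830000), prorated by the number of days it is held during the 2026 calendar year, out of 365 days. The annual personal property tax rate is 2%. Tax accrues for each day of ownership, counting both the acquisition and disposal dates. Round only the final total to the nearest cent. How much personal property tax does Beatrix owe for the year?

€7185.75

Days held (27 July – 31 December 2026): 158 out of 365
Tax = €830000 × 2% × 158/365 = €7185.7534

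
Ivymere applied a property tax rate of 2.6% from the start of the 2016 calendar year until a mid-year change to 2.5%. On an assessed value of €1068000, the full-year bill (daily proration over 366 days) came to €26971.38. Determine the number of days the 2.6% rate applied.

93 days

Let d = days at the first rate; then 366 − d days at the second rate.
€1068000 × [2.6%·d + 2.5%·(366−d)] / 366 = €26971.38
Solving gives d = 93, so the new rate took effect on 3 Apr 2016.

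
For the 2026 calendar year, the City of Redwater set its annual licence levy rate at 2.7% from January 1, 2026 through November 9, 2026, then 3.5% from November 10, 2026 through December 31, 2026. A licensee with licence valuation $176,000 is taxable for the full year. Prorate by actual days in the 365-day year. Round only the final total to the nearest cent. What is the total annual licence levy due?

January 1 – November 9, 2026: 313 days at 2.7% → $176,000 × 2.7% × 313/365 = $4,075.0027
November 10 – December 31, 2026: 52 days at 3.5% → $176,000 × 3.5% × 52/365 = $877.5890
Total = $4,952.5918

$4,952.59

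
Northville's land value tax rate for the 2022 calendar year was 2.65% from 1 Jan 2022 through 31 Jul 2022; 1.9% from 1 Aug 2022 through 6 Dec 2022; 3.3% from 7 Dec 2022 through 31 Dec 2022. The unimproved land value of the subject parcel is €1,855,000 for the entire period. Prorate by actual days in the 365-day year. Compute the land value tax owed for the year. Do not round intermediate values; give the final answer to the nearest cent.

1 Jan – 31 Jul 2022: 212 days at 2.65% → €1,855,000 × 2.65% × 212/365 = €28,551.7534
1 Aug – 6 Dec 2022: 128 days at 1.9% → €1,855,000 × 1.9% × 128/365 = €12,359.8904
7 Dec – 31 Dec 2022: 25 days at 3.3% → €1,855,000 × 3.3% × 25/365 = €4,192.8082
Total = €45,104.4521

€45,104.45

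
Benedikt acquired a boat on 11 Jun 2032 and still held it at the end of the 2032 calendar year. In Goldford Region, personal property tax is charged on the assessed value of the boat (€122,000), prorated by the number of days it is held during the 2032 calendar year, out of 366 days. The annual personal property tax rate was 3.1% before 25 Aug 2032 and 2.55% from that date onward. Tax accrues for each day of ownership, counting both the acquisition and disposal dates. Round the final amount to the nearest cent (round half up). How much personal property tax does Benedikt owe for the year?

11 Jun – 24 Aug 2032: 75 days at 3.1% → €122,000 × 3.1% × 75/366 = €775.0000
25 Aug – 31 Dec 2032: 129 days at 2.55% → €122,000 × 2.55% × 129/366 = €1,096.5000
Total = €1,871.5000

€1,871.50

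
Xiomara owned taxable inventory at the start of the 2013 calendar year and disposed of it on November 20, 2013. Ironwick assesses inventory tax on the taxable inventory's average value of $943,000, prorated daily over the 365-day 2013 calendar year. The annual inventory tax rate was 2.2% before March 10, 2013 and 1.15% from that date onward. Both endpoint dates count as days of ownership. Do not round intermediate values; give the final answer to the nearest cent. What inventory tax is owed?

January 1 – March 9, 2013: 68 days at 2.2% → $943,000 × 2.2% × 68/365 = $3,865.0082
March 10 – November 20, 2013: 256 days at 1.15% → $943,000 × 1.15% × 256/365 = $7,606.0055
Total = $11,471.0137

$11,471.01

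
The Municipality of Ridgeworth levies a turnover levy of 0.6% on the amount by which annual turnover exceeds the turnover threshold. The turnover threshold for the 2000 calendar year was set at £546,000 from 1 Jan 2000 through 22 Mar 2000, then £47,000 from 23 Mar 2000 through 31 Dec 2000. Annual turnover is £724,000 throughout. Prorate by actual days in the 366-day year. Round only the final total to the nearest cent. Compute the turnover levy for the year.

1 Jan – 22 Mar 2000: 82 days, exemption £546,000 → (£724,000 − £546,000) × 0.6% × 82/366 = £239.2787
23 Mar – 31 Dec 2000: 284 days, exemption £47,000 → (£724,000 − £47,000) × 0.6% × 284/366 = £3,151.9344
Total = £3,391.2131

£3,391.21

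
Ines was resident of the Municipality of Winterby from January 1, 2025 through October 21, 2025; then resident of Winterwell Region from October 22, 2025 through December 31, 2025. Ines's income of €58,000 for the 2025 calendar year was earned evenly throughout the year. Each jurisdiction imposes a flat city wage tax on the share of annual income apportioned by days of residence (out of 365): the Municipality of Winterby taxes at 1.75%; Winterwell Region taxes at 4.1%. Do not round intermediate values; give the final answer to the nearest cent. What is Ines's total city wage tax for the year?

€1,280.13

The Municipality of Winterby, January 1 – October 21, 2025: 294 days → €58,000 × 1.75% × 294/365 = €817.5616
Winterwell Region, October 22 – December 31, 2025: 71 days → €58,000 × 4.1% × 71/365 = €462.5699
Total = €1,280.1315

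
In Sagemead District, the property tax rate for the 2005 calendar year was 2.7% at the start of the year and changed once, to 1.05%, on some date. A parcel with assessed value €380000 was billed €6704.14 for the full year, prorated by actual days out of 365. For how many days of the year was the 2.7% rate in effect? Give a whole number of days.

Let d = days at the first rate; then 365 − d days at the second rate.
€380000 × [2.7%·d + 1.05%·(365−d)] / 365 = €6704.14
Solving gives d = 158, so the new rate took effect on 8 Jun 2005.

158 days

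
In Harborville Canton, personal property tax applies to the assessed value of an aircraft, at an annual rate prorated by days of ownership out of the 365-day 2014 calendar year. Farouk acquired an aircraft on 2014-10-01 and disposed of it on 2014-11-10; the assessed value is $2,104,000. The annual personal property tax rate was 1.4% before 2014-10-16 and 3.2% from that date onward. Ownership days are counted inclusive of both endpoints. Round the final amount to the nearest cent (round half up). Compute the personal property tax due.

$6,006.49

2014-10-01 to 2014-10-15: 15 days at 1.4% → $2,104,000 × 1.4% × 15/365 = $1,210.5205
2014-10-16 to 2014-11-10: 26 days at 3.2% → $2,104,000 × 3.2% × 26/365 = $4,795.9671
Total = $6,006.4877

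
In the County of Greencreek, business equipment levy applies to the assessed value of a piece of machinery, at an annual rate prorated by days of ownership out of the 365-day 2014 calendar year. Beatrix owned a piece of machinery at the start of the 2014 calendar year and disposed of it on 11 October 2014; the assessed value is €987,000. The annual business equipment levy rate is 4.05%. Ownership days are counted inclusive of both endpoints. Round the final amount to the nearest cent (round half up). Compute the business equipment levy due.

Days held (1 January – 11 October 2014): 284 out of 365
Tax = €987,000 × 4.05% × 284/365 = €31,102.6685

€31,102.67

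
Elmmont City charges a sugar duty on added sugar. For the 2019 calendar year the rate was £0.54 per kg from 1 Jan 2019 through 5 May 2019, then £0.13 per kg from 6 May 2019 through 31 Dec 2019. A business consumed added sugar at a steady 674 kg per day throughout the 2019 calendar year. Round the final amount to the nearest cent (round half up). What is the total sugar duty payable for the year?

£66,523.80

1 Jan – 5 May 2019: 125 days × 674 kg/day = 84,250 kg at £0.54/kg → £45,495.00
6 May – 31 Dec 2019: 240 days × 674 kg/day = 161,760 kg at £0.13/kg → £21,028.80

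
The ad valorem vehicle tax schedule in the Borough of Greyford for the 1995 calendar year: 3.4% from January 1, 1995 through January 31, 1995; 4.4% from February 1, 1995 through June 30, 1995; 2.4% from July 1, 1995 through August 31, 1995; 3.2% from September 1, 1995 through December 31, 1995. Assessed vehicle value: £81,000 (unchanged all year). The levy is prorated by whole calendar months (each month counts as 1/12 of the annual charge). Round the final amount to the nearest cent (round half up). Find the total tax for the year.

January 1 – January 31, 1995: 1 month at 3.4% → £81,000 × 3.4% × 1/12 = £229.5000
February 1 – June 30, 1995: 5 months at 4.4% → £81,000 × 4.4% × 5/12 = £1,485.0000
July 1 – August 31, 1995: 2 months at 2.4% → £81,000 × 2.4% × 2/12 = £324.0000
September 1 – December 31, 1995: 4 months at 3.2% → £81,000 × 3.2% × 4/12 = £864.0000
Total = £2,902.5000

£2,902.50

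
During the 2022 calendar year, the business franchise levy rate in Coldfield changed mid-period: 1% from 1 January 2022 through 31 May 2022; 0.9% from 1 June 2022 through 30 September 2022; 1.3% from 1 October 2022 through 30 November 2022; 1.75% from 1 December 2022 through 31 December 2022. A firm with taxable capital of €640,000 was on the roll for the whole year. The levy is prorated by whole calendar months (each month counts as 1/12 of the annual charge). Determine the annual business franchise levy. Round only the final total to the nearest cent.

1 January – 31 May 2022: 5 months at 1% → €640,000 × 1% × 5/12 = €2,666.6667
1 June – 30 September 2022: 4 months at 0.9% → €640,000 × 0.9% × 4/12 = €1,920.0000
1 October – 30 November 2022: 2 months at 1.3% → €640,000 × 1.3% × 2/12 = €1,386.6667
1 December – 31 December 2022: 1 month at 1.75% → €640,000 × 1.75% × 1/12 = €933.3333
Total = €6,906.6667

€6,906.67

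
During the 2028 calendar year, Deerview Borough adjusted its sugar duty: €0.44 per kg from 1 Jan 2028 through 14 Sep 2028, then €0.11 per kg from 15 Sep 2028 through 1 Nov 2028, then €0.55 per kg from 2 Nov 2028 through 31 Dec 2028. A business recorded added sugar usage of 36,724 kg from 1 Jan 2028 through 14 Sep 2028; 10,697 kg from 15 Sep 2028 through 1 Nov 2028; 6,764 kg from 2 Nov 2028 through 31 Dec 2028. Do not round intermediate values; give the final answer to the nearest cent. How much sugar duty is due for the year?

1 Jan – 14 Sep 2028: 36,724 kg at €0.44/kg → €16,158.56
15 Sep – 1 Nov 2028: 10,697 kg at €0.11/kg → €1,176.67
2 Nov – 31 Dec 2028: 6,764 kg at €0.55/kg → €3,720.20

€21,055.43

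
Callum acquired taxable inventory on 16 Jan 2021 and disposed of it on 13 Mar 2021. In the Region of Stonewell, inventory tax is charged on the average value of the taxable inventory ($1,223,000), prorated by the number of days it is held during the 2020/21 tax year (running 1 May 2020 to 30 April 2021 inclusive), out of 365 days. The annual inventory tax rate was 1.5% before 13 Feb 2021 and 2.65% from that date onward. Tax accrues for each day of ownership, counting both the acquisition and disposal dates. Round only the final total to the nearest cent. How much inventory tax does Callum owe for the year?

$3,982.29

16 Jan – 12 Feb 2021: 28 days at 1.5% → $1,223,000 × 1.5% × 28/365 = $1,407.2877
13 Feb – 13 Mar 2021: 29 days at 2.65% → $1,223,000 × 2.65% × 29/365 = $2,575.0014
Total = $3,982.2890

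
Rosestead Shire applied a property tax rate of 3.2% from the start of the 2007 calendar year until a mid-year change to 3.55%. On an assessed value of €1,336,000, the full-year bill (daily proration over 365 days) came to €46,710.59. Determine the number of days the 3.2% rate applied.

56 days

Let d = days at the first rate; then 365 − d days at the second rate.
€1,336,000 × [3.2%·d + 3.55%·(365−d)] / 365 = €46,710.59
Solving gives d = 56, so the new rate took effect on 26 February 2007.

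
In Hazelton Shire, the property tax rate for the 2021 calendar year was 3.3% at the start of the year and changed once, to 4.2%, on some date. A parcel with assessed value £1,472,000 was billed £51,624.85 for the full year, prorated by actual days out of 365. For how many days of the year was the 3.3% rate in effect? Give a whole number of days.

281 days

Let d = days at the first rate; then 365 − d days at the second rate.
£1,472,000 × [3.3%·d + 4.2%·(365−d)] / 365 = £51,624.85
Solving gives d = 281, so the new rate took effect on 9 Oct 2021.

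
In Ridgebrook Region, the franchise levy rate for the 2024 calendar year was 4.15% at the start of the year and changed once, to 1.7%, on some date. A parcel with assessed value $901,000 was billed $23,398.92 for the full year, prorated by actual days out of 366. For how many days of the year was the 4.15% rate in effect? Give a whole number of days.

134 days

Let d = days at the first rate; then 366 − d days at the second rate.
$901,000 × [4.15%·d + 1.7%·(366−d)] / 366 = $23,398.92
Solving gives d = 134, so the new rate took effect on May 14, 2024.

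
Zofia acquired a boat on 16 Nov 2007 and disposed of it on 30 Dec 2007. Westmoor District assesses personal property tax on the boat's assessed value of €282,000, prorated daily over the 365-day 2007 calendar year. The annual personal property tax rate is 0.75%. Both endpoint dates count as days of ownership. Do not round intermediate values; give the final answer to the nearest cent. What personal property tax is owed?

Days held (16 Nov – 30 Dec 2007): 45 out of 365
Tax = €282,000 × 0.75% × 45/365 = €260.7534

€260.75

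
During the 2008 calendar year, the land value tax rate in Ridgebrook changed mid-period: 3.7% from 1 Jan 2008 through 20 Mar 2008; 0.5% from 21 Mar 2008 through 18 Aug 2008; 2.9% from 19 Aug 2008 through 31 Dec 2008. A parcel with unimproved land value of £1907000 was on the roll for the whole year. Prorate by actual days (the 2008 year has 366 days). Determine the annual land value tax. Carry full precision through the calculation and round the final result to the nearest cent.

£39755.22

1 Jan – 20 Mar 2008: 80 days at 3.7% → £1907000 × 3.7% × 80/366 = £15422.7322
21 Mar – 18 Aug 2008: 151 days at 0.5% → £1907000 × 0.5% × 151/366 = £3933.8388
19 Aug – 31 Dec 2008: 135 days at 2.9% → £1907000 × 2.9% × 135/366 = £20398.6475
Total = £39755.2186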